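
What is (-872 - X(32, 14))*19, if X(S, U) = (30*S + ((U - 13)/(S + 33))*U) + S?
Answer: -2302306/65 ≈ -35420.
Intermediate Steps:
X(S, U) = 31*S + U*(-13 + U)/(33 + S) (X(S, U) = (30*S + ((-13 + U)/(33 + S))*U) + S = (30*S + U*(-13 + U)/(33 + S)) + S = 31*S + U*(-13 + U)/(33 + S))
(-872 - X(32, 14))*19 = (-872 - (14**2 - 13*14 + 31*32**2 + 1023*32)/(33 + 32))*19 = (-872 - (196 - 182 + 31*1024 + 32736)/65)*19 = (-872 - (196 - 182 + 31744 + 32736)/65)*19 = (-872 - 64494/65)*19 = -121174/65*19 = -2302306/65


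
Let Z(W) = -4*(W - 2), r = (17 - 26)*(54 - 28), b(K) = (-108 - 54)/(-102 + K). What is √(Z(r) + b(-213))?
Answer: √1157030/35 ≈ 30.733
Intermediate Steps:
b(K) = -162/(-102 + K)
r = -234 (r = -9*26 = -234)
Z(W) = 8 - 4*W (Z(W) = -4*(-2 + W) = 8 - 4*W)
√(Z(r) + b(-213)) = √((8 - 4*(-234)) - 162/(-102 - 213)) = √((8 + 936) - 162/(-315)) = √(944 - 162*(-1/315)) = √(944 + 18/35) = √(33058/35) = √1157030/35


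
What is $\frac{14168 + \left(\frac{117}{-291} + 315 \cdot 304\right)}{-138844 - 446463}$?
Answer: $- \frac{10662977}{56774779} \approx -0.18781$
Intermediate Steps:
$\frac{14168 + \left(\frac{117}{-291} + 315 \cdot 304\right)}{-138844 - 446463} = \frac{14168 + \left(117 \left(- \frac{1}{291}\right) + 95760\right)}{-585307} = \left(14168 + \left(- \frac{39}{97} + 95760\right)\right) \left(- \frac{1}{585307}\right) = \left(14168 + \frac{9288681}{97}\right) \left(- \frac{1}{585307}\right) = \frac{10662977}{97} \left(- \frac{1}{585307}\right) = - \frac{10662977}{56774779}$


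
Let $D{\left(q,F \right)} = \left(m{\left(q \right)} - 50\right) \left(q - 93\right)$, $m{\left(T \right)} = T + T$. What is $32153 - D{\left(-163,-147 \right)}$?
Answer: $-64103$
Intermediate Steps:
$m{\left(T \right)} = 2 T$
$D{\left(q,F \right)} = \left(-93 + q\right) \left(-50 + 2 q\right)$ ($D{\left(q,F \right)} = \left(2 q - 50\right) \left(q - 93\right) = \left(-50 + 2 q\right) \left(-93 + q\right) = \left(-93 + q\right) \left(-50 + 2 q\right)$)
$32153 - D{\left(-163,-147 \right)} = 32153 - \left(4650 - -38468 + 2 \left(-163\right)^{2}\right) = 32153 - \left(4650 + 38468 + 2 \cdot 26569\right) = 32153 - \left(4650 + 38468 + 53138\right) = 32153 - 96256 = -64103$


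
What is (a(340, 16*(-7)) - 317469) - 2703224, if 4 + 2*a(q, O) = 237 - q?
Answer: -6041493/2 ≈ -3.0207e+6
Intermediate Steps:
a(q, O) = 233/2 - q/2 (a(q, O) = -2 + (237 - q)/2 = -2 + (237/2 - q/2) = 233/2 - q/2)
(a(340, 16*(-7)) - 317469) - 2703224 = ((233/2 - ½*340) - 317469) - 2703224 = ((233/2 - 170) - 317469) - 2703224 = (-107/2 - 317469) - 2703224 = -635045/2 - 2703224 = -6041493/2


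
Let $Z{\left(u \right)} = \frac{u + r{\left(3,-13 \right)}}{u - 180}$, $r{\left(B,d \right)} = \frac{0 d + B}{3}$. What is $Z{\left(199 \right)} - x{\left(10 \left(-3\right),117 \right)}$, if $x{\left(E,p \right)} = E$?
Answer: $\frac{770}{19} \approx 40.526$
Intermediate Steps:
$r{\left(B,d \right)} = \frac{B}{3}$ ($r{\left(B,d \right)} = \left(0 + B\right) \frac{1}{3} = B \frac{1}{3} = \frac{B}{3}$)
$Z{\left(u \right)} = \frac{1 + u}{-180 + u}$ ($Z{\left(u \right)} = \frac{u + \frac{1}{3} \cdot 3}{u - 180} = \frac{u + 1}{-180 + u} = \frac{1 + u}{-180 + u}$)
$Z{\left(199 \right)} - x{\left(10 \left(-3\right),117 \right)} = \frac{1 + 199}{-180 + 199} - 10 \left(-3\right) = \frac{1}{19} \cdot 200 - -30 = \frac{1}{19} \cdot 200 + 30 = \frac{200}{19} + 30 = \frac{770}{19}$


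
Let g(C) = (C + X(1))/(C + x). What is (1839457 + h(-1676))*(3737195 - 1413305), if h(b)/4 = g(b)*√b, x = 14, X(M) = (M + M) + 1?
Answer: 4274695727730 + 5183823960*I*√419/277 ≈ 4.2747e+12 + 3.8307e+8*I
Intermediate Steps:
X(M) = 1 + 2*M (X(M) = 2*M + 1 = 1 + 2*M)
g(C) = (3 + C)/(14 + C) (g(C) = (C + (1 + 2*1))/(C + 14) = (C + (1 + 2))/(14 + C) = (C + 3)/(14 + C) = (3 + C)/(14 + C))
h(b) = 4*√b*(3 + b)/(14 + b) (h(b) = 4*(((3 + b)/(14 + b))*√b) = 4*(√b*(3 + b)/(14 + b)) = 4*√b*(3 + b)/(14 + b))
(1839457 + h(-1676))*(3737195 - 1413305) = (1839457 + 4*√(-1676)*(3 - 1676)/(14 - 1676))*(3737195 - 1413305) = (1839457 + 4*(2*I*√419)*(-1673)/(-1662))*2323890 = (1839457 + 4*(2*I*√419)*(-1/1662)*(-1673))*2323890 = (1839457 + 6692*I*√419/831)*2323890 = 4274695727730 + 5183823960*I*√419/277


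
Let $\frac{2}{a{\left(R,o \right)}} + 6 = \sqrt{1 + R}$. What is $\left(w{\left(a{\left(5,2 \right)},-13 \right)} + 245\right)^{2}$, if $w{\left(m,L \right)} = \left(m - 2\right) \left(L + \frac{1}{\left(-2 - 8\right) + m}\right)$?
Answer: $\frac{3769650139646}{49329075} + \frac{7923452252 \sqrt{6}}{16443025} \approx 77599.0$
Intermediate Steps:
$a{\left(R,o \right)} = \frac{2}{-6 + \sqrt{1 + R}}$
$w{\left(m,L \right)} = \left(-2 + m\right) \left(L + \frac{1}{-10 + m}\right)$
$\left(w{\left(a{\left(5,2 \right)},-13 \right)} + 245\right)^{2} = \left(\frac{-2 + \frac{2}{-6 + \sqrt{1 + 5}} + 20 \left(-13\right) - 13 \left(\frac{2}{-6 + \sqrt{1 + 5}}\right)^{2} - - 156 \frac{2}{-6 + \sqrt{1 + 5}}}{-10 + \frac{2}{-6 + \sqrt{1 + 5}}} + 245\right)^{2} = \left(\frac{-2 + \frac{2}{-6 + \sqrt{6}} - 260 - 13 \left(\frac{2}{-6 + \sqrt{6}}\right)^{2} - - 156 \frac{2}{-6 + \sqrt{6}}}{-10 + \frac{2}{-6 + \sqrt{6}}} + 245\right)^{2} = \left(\frac{-2 + \frac{2}{-6 + \sqrt{6}} - 260 - 13 \frac{4}{\left(-6 + \sqrt{6}\right)^{2}} + \frac{312}{-6 + \sqrt{6}}}{-10 + \frac{2}{-6 + \sqrt{6}}} + 245\right)^{2} = \left(\frac{-2 + \frac{2}{-6 + \sqrt{6}} - 260 - \frac{52}{\left(-6 + \sqrt{6}\right)^{2}} + \frac{312}{-6 + \sqrt{6}}}{-10 + \frac{2}{-6 + \sqrt{6}}} + 245\right)^{2} = \left(\frac{-262 - \frac{52}{\left(-6 + \sqrt{6}\right)^{2}} + \frac{314}{-6 + \sqrt{6}}}{-10 + \frac{2}{-6 + \sqrt{6}}} + 245\right)^{2} = \left(245 + \frac{-262 - \frac{52}{\left(-6 + \sqrt{6}\right)^{2}} + \frac{314}{-6 + \sqrt{6}}}{-10 + \frac{2}{-6 + \sqrt{6}}}\right)^{2}$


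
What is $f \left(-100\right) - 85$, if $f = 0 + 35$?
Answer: $-3585$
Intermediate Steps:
$f = 35$
$f \left(-100\right) - 85 = 35 \left(-100\right) - 85 = -3500 - 85 = -3585$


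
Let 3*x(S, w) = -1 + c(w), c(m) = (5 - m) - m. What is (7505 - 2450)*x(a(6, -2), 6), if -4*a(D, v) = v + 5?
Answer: -13480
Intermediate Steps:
c(m) = 5 - 2*m
a(D, v) = -5/4 - v/4 (a(D, v) = -(v + 5)/4 = -(5 + v)/4 = -5/4 - v/4)
x(S, w) = 4/3 - 2*w/3 (x(S, w) = (-1 + (5 - 2*w))/3 = (4 - 2*w)/3 = 4/3 - 2*w/3)
(7505 - 2450)*x(a(6, -2), 6) = (7505 - 2450)*(4/3 - ⅔*6) = 5055*(4/3 - 4) = 5055*(-8/3) = -13480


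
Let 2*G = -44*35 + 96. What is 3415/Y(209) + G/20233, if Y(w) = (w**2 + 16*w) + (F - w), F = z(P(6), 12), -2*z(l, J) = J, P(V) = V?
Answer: 7059775/189421346 ≈ 0.037270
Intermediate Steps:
z(l, J) = -J/2
F = -6 (F = -1/2*12 = -6)
G = -722 (G = (-44*35 + 96)/2 = (-1540 + 96)/2 = (1/2)*(-1444) = -722)
Y(w) = -6 + w**2 + 15*w (Y(w) = (w**2 + 16*w) + (-6 - w) = -6 + w**2 + 15*w)
3415/Y(209) + G/20233 = 3415/(-6 + 209**2 + 15*209) - 722/20233 = 3415/(-6 + 43681 + 3135) - 722*1/20233 = 3415/46810 - 722/20233 = 3415*(1/46810) - 722/20233 = 683/9362 - 722/20233 = 7059775/189421346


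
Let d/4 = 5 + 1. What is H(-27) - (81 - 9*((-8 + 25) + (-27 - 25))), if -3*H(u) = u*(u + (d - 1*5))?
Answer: -468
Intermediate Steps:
d = 24 (d = 4*(5 + 1) = 4*6 = 24)
H(u) = -u*(19 + u)/3 (H(u) = -u*(u + (24 - 1*5))/3 = -u*(u + (24 - 5))/3 = -u*(u + 19)/3 = -u*(19 + u)/3)
H(-27) - (81 - 9*((-8 + 25) + (-27 - 25))) = -1/3*(-27)*(19 - 27) - (81 - 9*((-8 + 25) + (-27 - 25))) = -1/3*(-27)*(-8) - (81 - 9*(17 - 52)) = -72 - (81 - 9*(-35)) = -72 - (81 + 315) = -72 - 1*396 = -72 - 396 = -468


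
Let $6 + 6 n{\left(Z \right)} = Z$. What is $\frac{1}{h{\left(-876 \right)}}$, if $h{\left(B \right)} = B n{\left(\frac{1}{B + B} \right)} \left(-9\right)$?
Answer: $- \frac{4}{31539} \approx -0.00012683$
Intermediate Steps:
$n{\left(Z \right)} = -1 + \frac{Z}{6}$
$h{\left(B \right)} = - 9 B \left(-1 + \frac{1}{12 B}\right)$ ($h{\left(B \right)} = B \left(-1 + \frac{1}{6 \left(B + B\right)}\right) \left(-9\right) = B \left(-1 + \frac{1}{6 \cdot 2 B}\right) \left(-9\right) = B \left(-1 + \frac{\frac{1}{2} \frac{1}{B}}{6}\right) \left(-9\right) = B \left(-1 + \frac{1}{12 B}\right) \left(-9\right) = - 9 B \left(-1 + \frac{1}{12 B}\right)$)
$\frac{1}{h{\left(-876 \right)}} = \frac{1}{- \frac{3}{4} + 9 \left(-876\right)} = \frac{1}{- \frac{3}{4} - 7884} = \frac{1}{- \frac{31539}{4}} = - \frac{4}{31539}$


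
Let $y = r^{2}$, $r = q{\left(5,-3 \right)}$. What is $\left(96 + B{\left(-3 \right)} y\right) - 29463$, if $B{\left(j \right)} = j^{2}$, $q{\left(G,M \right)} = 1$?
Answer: $-29358$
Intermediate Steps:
$r = 1$
$y = 1$ ($y = 1^{2} = 1$)
$\left(96 + B{\left(-3 \right)} y\right) - 29463 = \left(96 + \left(-3\right)^{2} \cdot 1\right) - 29463 = \left(96 + 9 \cdot 1\right) - 29463 = \left(96 + 9\right) - 29463 = 105 - 29463 = -29358$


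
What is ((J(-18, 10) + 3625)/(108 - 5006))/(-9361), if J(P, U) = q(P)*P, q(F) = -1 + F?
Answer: 3967/45850178 ≈ 8.6521e-5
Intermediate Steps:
J(P, U) = P*(-1 + P) (J(P, U) = (-1 + P)*P = P*(-1 + P))
((J(-18, 10) + 3625)/(108 - 5006))/(-9361) = ((-18*(-1 - 18) + 3625)/(108 - 5006))/(-9361) = ((-18*(-19) + 3625)/(-4898))*(-1/9361) = ((342 + 3625)*(-1/4898))*(-1/9361) = (3967*(-1/4898))*(-1/9361) = -3967/4898*(-1/9361) = 3967/45850178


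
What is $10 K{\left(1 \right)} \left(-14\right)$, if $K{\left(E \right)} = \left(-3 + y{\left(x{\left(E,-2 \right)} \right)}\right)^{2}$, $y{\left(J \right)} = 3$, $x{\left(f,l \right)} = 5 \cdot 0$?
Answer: $0$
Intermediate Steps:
$x{\left(f,l \right)} = 0$
$K{\left(E \right)} = 0$ ($K{\left(E \right)} = \left(-3 + 3\right)^{2} = 0^{2} = 0$)
$10 K{\left(1 \right)} \left(-14\right) = 10 \cdot 0 \left(-14\right) = 0 \left(-14\right) = 0$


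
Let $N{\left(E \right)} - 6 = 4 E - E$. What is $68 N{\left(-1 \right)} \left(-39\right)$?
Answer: $-7956$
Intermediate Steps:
$N{\left(E \right)} = 6 + 3 E$ ($N{\left(E \right)} = 6 + \left(4 E - E\right) = 6 + 3 E$)
$68 N{\left(-1 \right)} \left(-39\right) = 68 \left(6 + 3 \left(-1\right)\right) \left(-39\right) = 68 \left(6 - 3\right) \left(-39\right) = 68 \cdot 3 \left(-39\right) = 204 \left(-39\right) = -7956$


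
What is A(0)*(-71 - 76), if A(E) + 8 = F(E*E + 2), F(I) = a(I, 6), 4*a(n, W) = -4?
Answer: 1323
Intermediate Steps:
a(n, W) = -1 (a(n, W) = (¼)*(-4) = -1)
F(I) = -1
A(E) = -9 (A(E) = -8 - 1 = -9)
A(0)*(-71 - 76) = -9*(-71 - 76) = -9*(-147) = 1323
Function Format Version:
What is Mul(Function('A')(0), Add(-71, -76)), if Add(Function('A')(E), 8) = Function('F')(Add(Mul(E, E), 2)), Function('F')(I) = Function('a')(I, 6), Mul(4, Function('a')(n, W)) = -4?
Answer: 1323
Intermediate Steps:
Function('a')(n, W) = -1 (Function('a')(n, W) = Mul(Rational(1, 4), -4) = -1)
Function('F')(I) = -1
Function('A')(E) = -9 (Function('A')(E) = Add(-8, -1) = -9)
Mul(Function('A')(0), Add(-71, -76)) = Mul(-9, Add(-71, -76)) = Mul(-9, -147) = 1323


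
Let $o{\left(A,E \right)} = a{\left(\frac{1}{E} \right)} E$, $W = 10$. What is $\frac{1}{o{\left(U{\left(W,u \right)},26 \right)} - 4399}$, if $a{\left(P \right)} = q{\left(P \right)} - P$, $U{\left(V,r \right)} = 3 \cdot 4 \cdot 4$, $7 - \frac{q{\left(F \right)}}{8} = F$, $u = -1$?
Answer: $- \frac{1}{2952} \approx -0.00033875$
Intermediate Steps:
$q{\left(F \right)} = 56 - 8 F$
$U{\left(V,r \right)} = 48$ ($U{\left(V,r \right)} = 12 \cdot 4 = 48$)
$a{\left(P \right)} = 56 - 9 P$ ($a{\left(P \right)} = \left(56 - 8 P\right) - P = 56 - 9 P$)
$o{\left(A,E \right)} = E \left(56 - \frac{9}{E}\right)$ ($o{\left(A,E \right)} = \left(56 - \frac{9}{E}\right) E = E \left(56 - \frac{9}{E}\right)$)
$\frac{1}{o{\left(U{\left(W,u \right)},26 \right)} - 4399} = \frac{1}{\left(-9 + 56 \cdot 26\right) - 4399} = \frac{1}{\left(-9 + 1456\right) - 4399} = \frac{1}{1447 - 4399} = \frac{1}{-2952} = - \frac{1}{2952}$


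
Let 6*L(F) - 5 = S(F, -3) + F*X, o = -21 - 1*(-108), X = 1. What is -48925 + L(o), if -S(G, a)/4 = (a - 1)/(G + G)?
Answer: -12765419/261 ≈ -48910.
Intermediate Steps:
o = 87 (o = -21 + 108 = 87)
S(G, a) = -2*(-1 + a)/G (S(G, a) = -4*(a - 1)/(G + G) = -4*(-1 + a)/(2*G) = -4*(-1 + a)*1/(2*G) = -2*(-1 + a)/G)
L(F) = ⅚ + F/6 + 4/(3*F) (L(F) = ⅚ + (2*(1 - 1*(-3))/F + F*1)/6 = ⅚ + (2*(1 + 3)/F + F)/6 = ⅚ + (2*4/F + F)/6 = ⅚ + (8/F + F)/6 = ⅚ + (F + 8/F)/6 = ⅚ + (F/6 + 4/(3*F)) = ⅚ + F/6 + 4/(3*F))
-48925 + L(o) = -48925 + (⅙)*(8 + 87*(5 + 87))/87 = -48925 + (⅙)*(1/87)*(8 + 87*92) = -48925 + (⅙)*(1/87)*(8 + 8004) = -48925 + (⅙)*(1/87)*8012 = -48925 + 4006/261 = -12765419/261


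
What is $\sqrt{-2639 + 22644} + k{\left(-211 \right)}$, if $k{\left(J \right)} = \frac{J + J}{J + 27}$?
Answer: $\frac{211}{92} + \sqrt{20005} \approx 143.73$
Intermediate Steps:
$k{\left(J \right)} = \frac{2 J}{27 + J}$
$\sqrt{-2639 + 22644} + k{\left(-211 \right)} = \sqrt{-2639 + 22644} + 2 \left(-211\right) \frac{1}{27 - 211} = \sqrt{20005} + 2 \left(-211\right) \frac{1}{-184} = \sqrt{20005} + 2 \left(-211\right) \left(- \frac{1}{184}\right) = \sqrt{20005} + \frac{211}{92} = \frac{211}{92} + \sqrt{20005}$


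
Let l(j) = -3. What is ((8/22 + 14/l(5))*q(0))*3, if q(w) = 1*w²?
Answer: 0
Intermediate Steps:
q(w) = w²
((8/22 + 14/l(5))*q(0))*3 = ((8/22 + 14/(-3))*0²)*3 = ((8*(1/22) + 14*(-⅓))*0)*3 = ((4/11 - 14/3)*0)*3 = -142/33*0*3 = 0*3 = 0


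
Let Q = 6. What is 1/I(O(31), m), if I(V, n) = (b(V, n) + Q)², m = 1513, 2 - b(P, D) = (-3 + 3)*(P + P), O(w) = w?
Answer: 1/64 ≈ 0.015625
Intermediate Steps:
b(P, D) = 2 (b(P, D) = 2 - (-3 + 3)*(P + P) = 2 - 0*2*P = 2 - 1*0 = 2 + 0 = 2)
I(V, n) = 64 (I(V, n) = (2 + 6)² = 8² = 64)
1/I(O(31), m) = 1/64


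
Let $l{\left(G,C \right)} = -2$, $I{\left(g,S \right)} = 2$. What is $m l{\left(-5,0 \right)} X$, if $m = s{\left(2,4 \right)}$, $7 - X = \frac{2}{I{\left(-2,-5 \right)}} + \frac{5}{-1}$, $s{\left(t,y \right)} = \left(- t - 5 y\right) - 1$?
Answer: $506$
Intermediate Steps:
$s{\left(t,y \right)} = -1 - t - 5 y$
$X = 11$ ($X = 7 - \left(\frac{2}{2} + \frac{5}{-1}\right) = 7 - \left(2 \cdot \frac{1}{2} + 5 \left(-1\right)\right) = 7 - \left(1 - 5\right) = 7 - -4 = 7 + 4 = 11$)
$m = -23$ ($m = -1 - 2 - 20 = -23$)
$m l{\left(-5,0 \right)} X = \left(-23\right) \left(-2\right) 11 = 46 \cdot 11 = 506$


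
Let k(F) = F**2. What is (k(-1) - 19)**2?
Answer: 324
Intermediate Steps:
(k(-1) - 19)**2 = ((-1)**2 - 19)**2 = (1 - 19)**2 = (-18)**2 = 324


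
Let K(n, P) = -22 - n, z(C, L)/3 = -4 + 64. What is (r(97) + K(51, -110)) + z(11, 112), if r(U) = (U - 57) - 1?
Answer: 146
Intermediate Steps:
z(C, L) = 180 (z(C, L) = 3*(-4 + 64) = 3*60 = 180)
r(U) = -58 + U (r(U) = (-57 + U) - 1 = -58 + U)
(r(97) + K(51, -110)) + z(11, 112) = ((-58 + 97) + (-22 - 1*51)) + 180 = (39 + (-22 - 51)) + 180 = (39 - 73) + 180 = -34 + 180 = 146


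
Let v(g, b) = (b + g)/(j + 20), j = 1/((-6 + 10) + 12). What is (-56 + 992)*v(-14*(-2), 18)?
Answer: 229632/107 ≈ 2146.1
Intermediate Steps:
j = 1/16 (j = 1/(4 + 12) = 1/16 ≈ 0.062500)
v(g, b) = 16*b/321 + 16*g/321 (v(g, b) = (b + g)/(1/16 + 20) = (b + g)/(321/16) = (b + g)*(16/321) = 16*b/321 + 16*g/321)
(-56 + 992)*v(-14*(-2), 18) = (-56 + 992)*((16/321)*18 + 16*(-14*(-2))/321) = 936*(96/107 + (16/321)*28) = 936*(96/107 + 448/321) = 936*(736/321) = 229632/107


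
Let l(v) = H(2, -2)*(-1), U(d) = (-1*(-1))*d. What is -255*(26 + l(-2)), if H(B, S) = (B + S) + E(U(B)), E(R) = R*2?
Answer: -5610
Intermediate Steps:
U(d) = d (U(d) = 1*d = d)
E(R) = 2*R
H(B, S) = S + 3*B (H(B, S) = (B + S) + 2*B = S + 3*B)
l(v) = -4 (l(v) = (-2 + 3*2)*(-1) = (-2 + 6)*(-1) = 4*(-1) = -4)
-255*(26 + l(-2)) = -255*(26 - 4) = -255*22 = -5610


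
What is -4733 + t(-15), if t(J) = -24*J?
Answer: -4373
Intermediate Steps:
-4733 + t(-15) = -4733 - 24*(-15) = -4733 + 360 = -4373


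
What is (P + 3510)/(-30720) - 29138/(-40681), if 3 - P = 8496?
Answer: 21526133/24504320 ≈ 0.87846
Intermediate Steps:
P = -8493 (P = 3 - 1*8496 = 3 - 8496 = -8493)
(P + 3510)/(-30720) - 29138/(-40681) = (-8493 + 3510)/(-30720) - 29138/(-40681) = -4983*(-1/30720) - 29138*(-1/40681) = 1661/10240 + 1714/2393 = 21526133/24504320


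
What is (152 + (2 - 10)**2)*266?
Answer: 57456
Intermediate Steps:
(152 + (2 - 10)**2)*266 = (152 + (-8)**2)*266 = (152 + 64)*266 = 216*266 = 57456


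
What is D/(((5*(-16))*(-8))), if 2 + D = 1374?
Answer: 343/160 ≈ 2.1437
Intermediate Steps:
D = 1372 (D = -2 + 1374 = 1372)
D/(((5*(-16))*(-8))) = 1372/(((5*(-16))*(-8))) = 1372/((-80*(-8))) = 1372/640 = 1372*(1/640) = 343/160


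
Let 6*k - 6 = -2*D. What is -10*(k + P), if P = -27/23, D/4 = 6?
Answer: 1880/23 ≈ 81.739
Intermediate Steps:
D = 24 (D = 4*6 = 24)
k = -7 (k = 1 + (-2*24)/6 = 1 + (⅙)*(-48) = 1 - 8 = -7)
P = -27/23 (P = -27*1/23 = -27/23 ≈ -1.1739)
-10*(k + P) = -10*(-7 - 27/23) = -10*(-188/23) = 1880/23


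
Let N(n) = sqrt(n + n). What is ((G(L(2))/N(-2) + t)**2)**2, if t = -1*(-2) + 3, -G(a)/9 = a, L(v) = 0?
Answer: 625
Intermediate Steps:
N(n) = sqrt(2)*sqrt(n) (N(n) = sqrt(2*n) = sqrt(2)*sqrt(n))
G(a) = -9*a
t = 5 (t = 2 + 3 = 5)
((G(L(2))/N(-2) + t)**2)**2 = (((-9*0)/((sqrt(2)*sqrt(-2))) + 5)**2)**2 = ((0/((sqrt(2)*(I*sqrt(2)))) + 5)**2)**2 = ((0/((2*I)) + 5)**2)**2 = ((0*(-I/2) + 5)**2)**2 = ((0 + 5)**2)**2 = (5**2)**2 = 25**2 = 625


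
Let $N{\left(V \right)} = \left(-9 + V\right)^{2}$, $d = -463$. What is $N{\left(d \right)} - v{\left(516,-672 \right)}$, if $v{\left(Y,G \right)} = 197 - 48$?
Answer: $222635$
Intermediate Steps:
$v{\left(Y,G \right)} = 149$ ($v{\left(Y,G \right)} = 197 - 48 = 149$)
$N{\left(d \right)} - v{\left(516,-672 \right)} = \left(-9 - 463\right)^{2} - 149 = \left(-472\right)^{2} - 149 = 222784 - 149 = 222635$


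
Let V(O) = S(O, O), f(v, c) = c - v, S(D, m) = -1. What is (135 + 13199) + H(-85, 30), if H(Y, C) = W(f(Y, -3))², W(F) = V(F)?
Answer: 13335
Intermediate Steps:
V(O) = -1
W(F) = -1
H(Y, C) = 1 (H(Y, C) = (-1)² = 1)
(135 + 13199) + H(-85, 30) = (135 + 13199) + 1 = 13334 + 1 = 13335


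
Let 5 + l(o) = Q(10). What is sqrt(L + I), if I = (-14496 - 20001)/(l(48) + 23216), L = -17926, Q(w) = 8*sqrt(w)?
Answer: sqrt(-416114883 - 143408*sqrt(10))/sqrt(23211 + 8*sqrt(10)) ≈ 133.89*I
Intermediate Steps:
l(o) = -5 + 8*sqrt(10)
I = -34497/(23211 + 8*sqrt(10)) (I = (-14496 - 20001)/((-5 + 8*sqrt(10)) + 23216) = -34497/(23211 + 8*sqrt(10)) ≈ -1.4846)
sqrt(L + I) = sqrt(-17926 + (-800709867/538749881 + 275976*sqrt(10)/538749881)) = sqrt(-9658431076673/538749881 + 275976*sqrt(10)/538749881)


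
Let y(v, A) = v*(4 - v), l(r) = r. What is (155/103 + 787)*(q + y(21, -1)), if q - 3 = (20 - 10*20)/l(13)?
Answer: -388374912/1339 ≈ -2.9005e+5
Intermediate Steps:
q = -141/13 (q = 3 + (20 - 10*20)/13 = 3 + (20 - 200)*(1/13) = 3 - 180*1/13 = 3 - 180/13 = -141/13 ≈ -10.846)
(155/103 + 787)*(q + y(21, -1)) = (155/103 + 787)*(-141/13 + 21*(4 - 1*21)) = (155*(1/103) + 787)*(-141/13 + 21*(4 - 21)) = (155/103 + 787)*(-141/13 + 21*(-17)) = 81216*(-141/13 - 357)/103 = (81216/103)*(-4782/13) = -388374912/1339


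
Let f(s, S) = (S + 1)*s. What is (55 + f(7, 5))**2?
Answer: 9409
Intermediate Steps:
f(s, S) = s*(1 + S) (f(s, S) = (1 + S)*s = s*(1 + S))
(55 + f(7, 5))**2 = (55 + 7*(1 + 5))**2 = (55 + 7*6)**2 = (55 + 42)**2 = 97**2 = 9409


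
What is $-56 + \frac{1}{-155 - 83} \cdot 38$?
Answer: $- \frac{6683}{119} \approx -56.16$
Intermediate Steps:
$-56 + \frac{1}{-155 - 83} \cdot 38 = -56 + \frac{1}{-238} \cdot 38 = -56 - \frac{19}{119} = - \frac{6683}{119}$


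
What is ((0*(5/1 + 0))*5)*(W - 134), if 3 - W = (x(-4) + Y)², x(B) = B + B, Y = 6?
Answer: 0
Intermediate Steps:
x(B) = 2*B
W = -1 (W = 3 - (2*(-4) + 6)² = 3 - (-8 + 6)² = 3 - 1*(-2)² = 3 - 1*4 = 3 - 4 = -1)
((0*(5/1 + 0))*5)*(W - 134) = ((0*(5/1 + 0))*5)*(-1 - 134) = ((0*(5*1 + 0))*5)*(-135) = ((0*(5 + 0))*5)*(-135) = ((0*5)*5)*(-135) = (0*5)*(-135) = 0*(-135) = 0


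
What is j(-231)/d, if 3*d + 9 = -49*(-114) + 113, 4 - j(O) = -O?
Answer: -681/5690 ≈ -0.11968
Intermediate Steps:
j(O) = 4 + O (j(O) = 4 - (-1)*O = 4 + O)
d = 5690/3 (d = -3 + (-49*(-114) + 113)/3 = -3 + (5586 + 113)/3 = -3 + (1/3)*5699 = -3 + 5699/3 = 5690/3 ≈ 1896.7)
j(-231)/d = (4 - 231)/(5690/3) = -227*3/5690 = -681/5690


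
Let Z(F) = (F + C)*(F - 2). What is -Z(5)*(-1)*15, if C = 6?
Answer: 495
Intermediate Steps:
Z(F) = (-2 + F)*(6 + F) (Z(F) = (F + 6)*(F - 2) = (6 + F)*(-2 + F) = (-2 + F)*(6 + F))
-Z(5)*(-1)*15 = -(-12 + 5² + 4*5)*(-1)*15 = -(-12 + 25 + 20)*(-1)*15 = -33*(-1)*15 = -(-33)*15 = -1*(-495) = 495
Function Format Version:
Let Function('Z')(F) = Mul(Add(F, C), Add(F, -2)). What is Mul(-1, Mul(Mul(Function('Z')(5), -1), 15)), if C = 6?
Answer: 495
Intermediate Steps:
Function('Z')(F) = Mul(Add(-2, F), Add(6, F)) (Function('Z')(F) = Mul(Add(F, 6), Add(F, -2)) = Mul(Add(6, F), Add(-2, F)) = Mul(Add(-2, F), Add(6, F)))
Mul(-1, Mul(Mul(Function('Z')(5), -1), 15)) = Mul(-1, Mul(Mul(Add(-12, Pow(5, 2), Mul(4, 5)), -1), 15)) = Mul(-1, Mul(Mul(Add(-12, 25, 20), -1), 15)) = Mul(-1, Mul(Mul(33, -1), 15)) = Mul(-1, Mul(-33, 15)) = Mul(-1, -495) = 495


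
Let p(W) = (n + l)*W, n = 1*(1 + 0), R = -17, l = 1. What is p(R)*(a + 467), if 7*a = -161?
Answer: -15096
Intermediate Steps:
a = -23 (a = (⅐)*(-161) = -23)
n = 1 (n = 1*1 = 1)
p(W) = 2*W (p(W) = (1 + 1)*W = 2*W)
p(R)*(a + 467) = (2*(-17))*(-23 + 467) = -34*444 = -15096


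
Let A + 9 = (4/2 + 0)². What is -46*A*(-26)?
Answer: -5980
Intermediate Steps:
A = -5 (A = -9 + (4/2 + 0)² = -9 + (4*(½) + 0)² = -9 + (2 + 0)² = -9 + 2² = -9 + 4 = -5)
-46*A*(-26) = -46*(-5)*(-26) = 230*(-26) = -5980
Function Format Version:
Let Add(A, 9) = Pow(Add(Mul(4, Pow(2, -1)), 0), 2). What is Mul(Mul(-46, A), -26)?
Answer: -5980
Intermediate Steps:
A = -5 (A = Add(-9, Pow(Add(Mul(4, Pow(2, -1)), 0), 2)) = Add(-9, Pow(Add(Mul(4, Rational(1, 2)), 0), 2)) = Add(-9, Pow(Add(2, 0), 2)) = Add(-9, Pow(2, 2)) = Add(-9, 4) = -5)
Mul(Mul(-46, A), -26) = Mul(Mul(-46, -5), -26) = Mul(230, -26) = -5980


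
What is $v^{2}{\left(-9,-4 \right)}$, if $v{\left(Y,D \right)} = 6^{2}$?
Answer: $1296$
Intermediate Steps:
$v{\left(Y,D \right)} = 36$
$v^{2}{\left(-9,-4 \right)} = 36^{2} = 1296$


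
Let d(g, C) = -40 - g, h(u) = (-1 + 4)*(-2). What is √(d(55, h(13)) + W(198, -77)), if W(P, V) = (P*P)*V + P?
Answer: 17*I*√10445 ≈ 1737.4*I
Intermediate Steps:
h(u) = -6 (h(u) = 3*(-2) = -6)
W(P, V) = P + V*P² (W(P, V) = P²*V + P = V*P² + P = P + V*P²)
√(d(55, h(13)) + W(198, -77)) = √((-40 - 1*55) + 198*(1 + 198*(-77))) = √((-40 - 55) + 198*(1 - 15246)) = √(-95 + 198*(-15245)) = √(-95 - 3018510) = √(-3018605) = 17*I*√10445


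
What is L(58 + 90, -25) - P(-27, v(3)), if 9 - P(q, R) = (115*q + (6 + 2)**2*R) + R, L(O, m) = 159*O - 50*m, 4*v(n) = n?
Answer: 86867/4 ≈ 21717.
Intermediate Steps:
v(n) = n/4
L(O, m) = -50*m + 159*O
P(q, R) = 9 - 115*q - 65*R (P(q, R) = 9 - ((115*q + (6 + 2)**2*R) + R) = 9 - ((115*q + 8**2*R) + R) = 9 - ((115*q + 64*R) + R) = 9 - ((64*R + 115*q) + R) = 9 - (65*R + 115*q) = 9 + (-115*q - 65*R) = 9 - 115*q - 65*R)
L(58 + 90, -25) - P(-27, v(3)) = (-50*(-25) + 159*(58 + 90)) - (9 - 115*(-27) - 65*3/4) = (1250 + 159*148) - (9 + 3105 - 65*3/4) = (1250 + 23532) - (9 + 3105 - 195/4) = 24782 - 1*12261/4 = 24782 - 12261/4 = 86867/4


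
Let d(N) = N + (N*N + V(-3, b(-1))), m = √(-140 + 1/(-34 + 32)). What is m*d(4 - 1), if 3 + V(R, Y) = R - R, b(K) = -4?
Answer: 9*I*√562/2 ≈ 106.68*I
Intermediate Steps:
V(R, Y) = -3 (V(R, Y) = -3 + (R - R) = -3 + 0 = -3)
m = I*√562/2 (m = √(-140 + 1/(-2)) = √(-140 - ½) = √(-281/2) = I*√562/2 ≈ 11.853*I)
d(N) = -3 + N + N² (d(N) = N + (N*N - 3) = N + (N² - 3) = N + (-3 + N²) = -3 + N + N²)
m*d(4 - 1) = (I*√562/2)*(-3 + (4 - 1) + (4 - 1)²) = (I*√562/2)*(-3 + 3 + 3²) = (I*√562/2)*(-3 + 3 + 9) = (I*√562/2)*9 = 9*I*√562/2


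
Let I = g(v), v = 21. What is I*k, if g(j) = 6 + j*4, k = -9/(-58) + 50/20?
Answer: 6930/29 ≈ 238.97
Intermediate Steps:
k = 77/29 (k = -9*(-1/58) + 50*(1/20) = 9/58 + 5/2 = 77/29 ≈ 2.6552)
g(j) = 6 + 4*j
I = 90 (I = 6 + 4*21 = 6 + 84 = 90)
I*k = 90*(77/29) = 6930/29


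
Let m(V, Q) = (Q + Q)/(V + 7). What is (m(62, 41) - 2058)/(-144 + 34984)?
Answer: -3548/60099 ≈ -0.059036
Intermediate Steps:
m(V, Q) = 2*Q/(7 + V) (m(V, Q) = (2*Q)/(7 + V) = 2*Q/(7 + V))
(m(62, 41) - 2058)/(-144 + 34984) = (2*41/(7 + 62) - 2058)/(-144 + 34984) = (2*41/69 - 2058)/34840 = (2*41*(1/69) - 2058)*(1/34840) = (82/69 - 2058)*(1/34840) = -141920/69*1/34840 = -3548/60099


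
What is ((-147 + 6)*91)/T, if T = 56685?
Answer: -4277/18895 ≈ -0.22636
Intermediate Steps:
((-147 + 6)*91)/T = ((-147 + 6)*91)/56685 = -141*91*(1/56685) = -12831*1/56685 = -4277/18895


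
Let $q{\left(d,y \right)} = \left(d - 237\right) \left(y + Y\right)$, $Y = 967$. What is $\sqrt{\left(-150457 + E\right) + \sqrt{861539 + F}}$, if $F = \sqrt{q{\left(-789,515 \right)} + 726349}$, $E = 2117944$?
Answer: $\sqrt{1967487 + \sqrt{861539 + i \sqrt{794183}}} \approx 1403.0 + 0.0001 i$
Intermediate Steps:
$q{\left(d,y \right)} = \left(-237 + d\right) \left(967 + y\right)$ ($q{\left(d,y \right)} = \left(d - 237\right) \left(y + 967\right) = \left(-237 + d\right) \left(967 + y\right)$)
$F = i \sqrt{794183}$ ($F = \sqrt{\left(-229179 - 122055 + 967 \left(-789\right) - 406335\right) + 726349} = \sqrt{\left(-229179 - 122055 - 762963 - 406335\right) + 726349} = \sqrt{-1520532 + 726349} = \sqrt{-794183} = i \sqrt{794183} \approx 891.17 i$)
$\sqrt{\left(-150457 + E\right) + \sqrt{861539 + F}} = \sqrt{\left(-150457 + 2117944\right) + \sqrt{861539 + i \sqrt{794183}}} = \sqrt{1967487 + \sqrt{861539 + i \sqrt{794183}}}$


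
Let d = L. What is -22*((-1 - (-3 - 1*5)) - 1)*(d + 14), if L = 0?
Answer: -1848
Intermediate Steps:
d = 0
-22*((-1 - (-3 - 1*5)) - 1)*(d + 14) = -22*((-1 - (-3 - 1*5)) - 1)*(0 + 14) = -22*((-1 - (-3 - 5)) - 1)*14 = -22*((-1 - 1*(-8)) - 1)*14 = -22*((-1 + 8) - 1)*14 = -22*(7 - 1)*14 = -132*14 = -22*84 = -1848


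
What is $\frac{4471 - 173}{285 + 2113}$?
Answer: $\frac{2149}{1199} \approx 1.7923$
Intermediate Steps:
$\frac{4471 - 173}{285 + 2113} = \frac{4298}{2398} = 4298 \cdot \frac{1}{2398} = \frac{2149}{1199}$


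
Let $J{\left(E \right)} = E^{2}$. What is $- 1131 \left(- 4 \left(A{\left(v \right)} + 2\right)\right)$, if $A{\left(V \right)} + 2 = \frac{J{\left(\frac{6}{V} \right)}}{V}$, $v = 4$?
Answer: $\frac{10179}{4} \approx 2544.8$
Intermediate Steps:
$A{\left(V \right)} = -2 + \frac{36}{V^{3}}$ ($A{\left(V \right)} = -2 + \frac{\left(\frac{6}{V}\right)^{2}}{V} = -2 + \frac{36 \frac{1}{V^{2}}}{V} = -2 + \frac{36}{V^{3}}$)
$- 1131 \left(- 4 \left(A{\left(v \right)} + 2\right)\right) = - 1131 \left(- 4 \left(\left(-2 + \frac{36}{64}\right) + 2\right)\right) = - 1131 \left(- 4 \left(\left(-2 + 36 \cdot \frac{1}{64}\right) + 2\right)\right) = - 1131 \left(- 4 \left(\left(-2 + \frac{9}{16}\right) + 2\right)\right) = - 1131 \left(- 4 \left(- \frac{23}{16} + 2\right)\right) = - 1131 \left(\left(-4\right) \frac{9}{16}\right) = \left(-1131\right) \left(- \frac{9}{4}\right) = \frac{10179}{4}$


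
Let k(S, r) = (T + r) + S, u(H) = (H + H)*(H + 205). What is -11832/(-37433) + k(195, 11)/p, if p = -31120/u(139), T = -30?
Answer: -39354705976/72807185 ≈ -540.53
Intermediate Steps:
u(H) = 2*H*(205 + H) (u(H) = (2*H)*(205 + H) = 2*H*(205 + H))
k(S, r) = -30 + S + r (k(S, r) = (-30 + r) + S = -30 + S + r)
p = -1945/5977 (p = -31120*1/(278*(205 + 139)) = -31120/(2*139*344) = -31120/95632 = -31120*1/95632 = -1945/5977 ≈ -0.32541)
-11832/(-37433) + k(195, 11)/p = -11832/(-37433) + (-30 + 195 + 11)/(-1945/5977) = -11832*(-1/37433) + 176*(-5977/1945) = 11832/37433 - 1051952/1945 = -39354705976/72807185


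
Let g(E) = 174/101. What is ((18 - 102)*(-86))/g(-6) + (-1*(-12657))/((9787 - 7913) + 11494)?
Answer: 541989775/129224 ≈ 4194.2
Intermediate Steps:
g(E) = 174/101 (g(E) = 174*(1/101) = 174/101)
((18 - 102)*(-86))/g(-6) + (-1*(-12657))/((9787 - 7913) + 11494) = ((18 - 102)*(-86))/(174/101) + (-1*(-12657))/((9787 - 7913) + 11494) = -84*(-86)*(101/174) + 12657/(1874 + 11494) = 7224*(101/174) + 12657/13368 = 121604/29 + 12657*(1/13368) = 121604/29 + 4219/4456 = 541989775/129224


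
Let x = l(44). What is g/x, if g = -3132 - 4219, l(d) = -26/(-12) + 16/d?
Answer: -485166/167 ≈ -2905.2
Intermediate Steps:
l(d) = 13/6 + 16/d (l(d) = -26*(-1/12) + 16/d = 13/6 + 16/d)
x = 167/66 (x = 13/6 + 16/44 = 13/6 + 16*(1/44) = 13/6 + 4/11 = 167/66 ≈ 2.5303)
g = -7351
g/x = -7351/167/66 = -7351*66/167 = -485166/167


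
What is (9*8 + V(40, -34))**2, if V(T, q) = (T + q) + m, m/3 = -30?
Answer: 144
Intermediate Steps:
m = -90 (m = 3*(-30) = -90)
V(T, q) = -90 + T + q (V(T, q) = (T + q) - 90 = -90 + T + q)
(9*8 + V(40, -34))**2 = (9*8 + (-90 + 40 - 34))**2 = (72 - 84)**2 = (-12)**2 = 144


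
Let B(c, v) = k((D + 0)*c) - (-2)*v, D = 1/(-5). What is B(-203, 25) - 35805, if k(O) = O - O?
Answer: -35755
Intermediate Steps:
D = -⅕ (D = 1*(-⅕) = -⅕ ≈ -0.20000)
k(O) = 0
B(c, v) = 2*v (B(c, v) = 0 - (-2)*v = 0 + 2*v = 2*v)
B(-203, 25) - 35805 = 2*25 - 35805 = 50 - 35805 = -35755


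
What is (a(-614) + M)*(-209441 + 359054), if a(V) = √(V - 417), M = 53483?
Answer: 8001752079 + 149613*I*√1031 ≈ 8.0017e+9 + 4.804e+6*I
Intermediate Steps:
a(V) = √(-417 + V)
(a(-614) + M)*(-209441 + 359054) = (√(-417 - 614) + 53483)*(-209441 + 359054) = (√(-1031) + 53483)*149613 = (I*√1031 + 53483)*149613 = (53483 + I*√1031)*149613 = 8001752079 + 149613*I*√1031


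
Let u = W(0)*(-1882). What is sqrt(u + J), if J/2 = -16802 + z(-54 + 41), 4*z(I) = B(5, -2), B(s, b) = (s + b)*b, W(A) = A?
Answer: I*sqrt(33607) ≈ 183.32*I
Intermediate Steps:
B(s, b) = b*(b + s) (B(s, b) = (b + s)*b = b*(b + s))
z(I) = -3/2 (z(I) = (-2*(-2 + 5))/4 = (-2*3)/4 = (1/4)*(-6) = -3/2)
J = -33607 (J = 2*(-16802 - 3/2) = 2*(-33607/2) = -33607)
u = 0 (u = 0*(-1882) = 0)
sqrt(u + J) = sqrt(0 - 33607) = sqrt(-33607) = I*sqrt(33607)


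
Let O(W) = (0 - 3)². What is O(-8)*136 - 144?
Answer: 1080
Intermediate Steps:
O(W) = 9 (O(W) = (-3)² = 9)
O(-8)*136 - 144 = 9*136 - 144 = 1224 - 144 = 1080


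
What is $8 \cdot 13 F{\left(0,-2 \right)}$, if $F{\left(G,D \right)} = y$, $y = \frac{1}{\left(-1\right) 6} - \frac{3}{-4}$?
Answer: $\frac{182}{3} \approx 60.667$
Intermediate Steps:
$y = \frac{7}{12}$ ($y = \left(-1\right) \frac{1}{6} - - \frac{3}{4} = - \frac{1}{6} + \frac{3}{4} = \frac{7}{12} \approx 0.58333$)
$F{\left(G,D \right)} = \frac{7}{12}$
$8 \cdot 13 F{\left(0,-2 \right)} = 8 \cdot 13 \cdot \frac{7}{12} = 104 \cdot \frac{7}{12} = \frac{182}{3}$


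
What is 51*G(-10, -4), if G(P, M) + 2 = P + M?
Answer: -816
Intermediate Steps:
G(P, M) = -2 + M + P (G(P, M) = -2 + (P + M) = -2 + (M + P) = -2 + M + P)
51*G(-10, -4) = 51*(-2 - 4 - 10) = 51*(-16) = -816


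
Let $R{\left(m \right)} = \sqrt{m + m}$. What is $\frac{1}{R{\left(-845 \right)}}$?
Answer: $- \frac{i \sqrt{10}}{130} \approx - 0.024325 i$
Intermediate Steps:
$R{\left(m \right)} = \sqrt{2} \sqrt{m}$ ($R{\left(m \right)} = \sqrt{2 m} = \sqrt{2} \sqrt{m}$)
$\frac{1}{R{\left(-845 \right)}} = \frac{1}{\sqrt{2} \sqrt{-845}} = \frac{1}{\sqrt{2} \cdot 13 i \sqrt{5}} = \frac{1}{13 i \sqrt{10}} = - \frac{i \sqrt{10}}{130}$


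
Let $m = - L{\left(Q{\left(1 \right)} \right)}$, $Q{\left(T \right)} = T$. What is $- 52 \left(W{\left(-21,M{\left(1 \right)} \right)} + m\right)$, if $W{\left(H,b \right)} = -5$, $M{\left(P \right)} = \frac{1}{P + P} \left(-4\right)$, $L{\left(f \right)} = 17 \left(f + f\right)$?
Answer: $2028$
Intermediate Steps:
$L{\left(f \right)} = 34 f$ ($L{\left(f \right)} = 17 \cdot 2 f = 34 f$)
$m = -34$ ($m = - 34 \cdot 1 = \left(-1\right) 34 = -34$)
$M{\left(P \right)} = - \frac{2}{P}$ ($M{\left(P \right)} = \frac{1}{2 P} \left(-4\right) = - \frac{2}{P}$)
$- 52 \left(W{\left(-21,M{\left(1 \right)} \right)} + m\right) = - 52 \left(-5 - 34\right) = \left(-52\right) \left(-39\right) = 2028$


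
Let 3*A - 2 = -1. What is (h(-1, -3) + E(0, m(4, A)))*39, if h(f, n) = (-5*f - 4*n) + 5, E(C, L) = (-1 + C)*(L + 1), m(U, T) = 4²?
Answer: 195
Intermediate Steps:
A = ⅓ (A = ⅔ + (⅓)*(-1) = ⅔ - ⅓ = ⅓ ≈ 0.33333)
m(U, T) = 16
E(C, L) = (1 + L)*(-1 + C) (E(C, L) = (-1 + C)*(1 + L) = (1 + L)*(-1 + C))
h(f, n) = 5 - 5*f - 4*n
(h(-1, -3) + E(0, m(4, A)))*39 = ((5 - 5*(-1) - 4*(-3)) + (-1 + 0 - 1*16 + 0*16))*39 = ((5 + 5 + 12) + (-1 + 0 - 16 + 0))*39 = (22 - 17)*39 = 5*39 = 195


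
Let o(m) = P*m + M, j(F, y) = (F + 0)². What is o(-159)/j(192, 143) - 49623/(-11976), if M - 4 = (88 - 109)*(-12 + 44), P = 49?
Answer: 71999887/18395136 ≈ 3.9141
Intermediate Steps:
M = -668 (M = 4 + (88 - 109)*(-12 + 44) = 4 - 21*32 = 4 - 672 = -668)
j(F, y) = F²
o(m) = -668 + 49*m (o(m) = 49*m - 668 = -668 + 49*m)
o(-159)/j(192, 143) - 49623/(-11976) = (-668 + 49*(-159))/(192²) - 49623/(-11976) = (-668 - 7791)/36864 - 49623*(-1/11976) = -8459*1/36864 + 16541/3992 = -8459/36864 + 16541/3992 = 71999887/18395136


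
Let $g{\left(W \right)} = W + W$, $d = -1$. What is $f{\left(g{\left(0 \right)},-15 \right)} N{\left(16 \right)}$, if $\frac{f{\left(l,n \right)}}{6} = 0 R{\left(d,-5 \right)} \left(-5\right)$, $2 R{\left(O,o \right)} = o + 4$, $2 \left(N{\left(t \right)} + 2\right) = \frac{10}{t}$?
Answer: $0$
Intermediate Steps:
$N{\left(t \right)} = -2 + \frac{5}{t}$ ($N{\left(t \right)} = -2 + \frac{10 \frac{1}{t}}{2} = -2 + \frac{5}{t}$)
$R{\left(O,o \right)} = 2 + \frac{o}{2}$ ($R{\left(O,o \right)} = \frac{o + 4}{2} = \frac{4 + o}{2} = 2 + \frac{o}{2}$)
$g{\left(W \right)} = 2 W$
$f{\left(l,n \right)} = 0$ ($f{\left(l,n \right)} = 6 \cdot 0 \left(2 + \frac{1}{2} \left(-5\right)\right) \left(-5\right) = 6 \cdot 0 \left(2 - \frac{5}{2}\right) \left(-5\right) = 6 \cdot 0 \left(- \frac{1}{2}\right) \left(-5\right) = 6 \cdot 0 \left(-5\right) = 6 \cdot 0 = 0$)
$f{\left(g{\left(0 \right)},-15 \right)} N{\left(16 \right)} = 0 \left(-2 + \frac{5}{16}\right) = 0 \left(- \frac{27}{16}\right) = 0$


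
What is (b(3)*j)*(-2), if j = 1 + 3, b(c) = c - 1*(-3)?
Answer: -48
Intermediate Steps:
b(c) = 3 + c (b(c) = c + 3 = 3 + c)
j = 4
(b(3)*j)*(-2) = ((3 + 3)*4)*(-2) = (6*4)*(-2) = 24*(-2) = -48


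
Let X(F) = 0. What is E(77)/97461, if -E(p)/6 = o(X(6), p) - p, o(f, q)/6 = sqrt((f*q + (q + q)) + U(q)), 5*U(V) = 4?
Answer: 22/4641 - 12*sqrt(430)/54145 ≈ 0.00014460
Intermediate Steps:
U(V) = 4/5 (U(V) = (1/5)*4 = 4/5)
o(f, q) = 6*sqrt(4/5 + 2*q + f*q) (o(f, q) = 6*sqrt((f*q + (q + q)) + 4/5) = 6*sqrt((f*q + 2*q) + 4/5) = 6*sqrt((2*q + f*q) + 4/5) = 6*sqrt(4/5 + 2*q + f*q))
E(p) = 6*p - 36*sqrt(20 + 50*p)/5 (E(p) = -6*(6*sqrt(20 + 50*p + 25*0*p)/5 - p) = -6*(6*sqrt(20 + 50*p + 0)/5 - p) = -6*(6*sqrt(20 + 50*p)/5 - p) = -6*(-p + 6*sqrt(20 + 50*p)/5) = 6*p - 36*sqrt(20 + 50*p)/5)
E(77)/97461 = (6*77 - 36*sqrt(20 + 50*77)/5)/97461 = (462 - 36*sqrt(20 + 3850)/5)*(1/97461) = (462 - 108*sqrt(430)/5)*(1/97461) = 22/4641 - 12*sqrt(430)/54145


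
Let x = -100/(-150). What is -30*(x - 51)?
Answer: 1510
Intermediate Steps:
x = 2/3 (x = -100*(-1/150) = 2/3 ≈ 0.66667)
-30*(x - 51) = -30*(2/3 - 51) = -30*(-151/3) = 1510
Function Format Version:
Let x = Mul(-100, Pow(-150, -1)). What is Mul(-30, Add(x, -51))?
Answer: 1510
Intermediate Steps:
x = Rational(2, 3) (x = Mul(-100, Rational(-1, 150)) = Rational(2, 3) ≈ 0.66667)
Mul(-30, Add(x, -51)) = Mul(-30, Add(Rational(2, 3), -51)) = Mul(-30, Rational(-151, 3)) = 1510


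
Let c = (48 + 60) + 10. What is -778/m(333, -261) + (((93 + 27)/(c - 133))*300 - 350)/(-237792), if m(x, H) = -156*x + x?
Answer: 54490571/2045605680 ≈ 0.026638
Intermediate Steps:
m(x, H) = -155*x
c = 118 (c = 108 + 10 = 118)
-778/m(333, -261) + (((93 + 27)/(c - 133))*300 - 350)/(-237792) = -778/((-155*333)) + (((93 + 27)/(118 - 133))*300 - 350)/(-237792) = -778/(-51615) + ((120/(-15))*300 - 350)*(-1/237792) = -778*(-1/51615) + ((120*(-1/15))*300 - 350)*(-1/237792) = 778/51615 + (-8*300 - 350)*(-1/237792) = 778/51615 + (-2400 - 350)*(-1/237792) = 778/51615 - 2750*(-1/237792) = 778/51615 + 1375/118896 = 54490571/2045605680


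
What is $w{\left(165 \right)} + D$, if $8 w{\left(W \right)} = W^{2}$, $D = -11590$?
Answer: $- \frac{65495}{8} \approx -8186.9$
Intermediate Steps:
$w{\left(W \right)} = \frac{W^{2}}{8}$
$w{\left(165 \right)} + D = \frac{165^{2}}{8} - 11590 = \frac{1}{8} \cdot 27225 - 11590 = \frac{27225}{8} - 11590 = - \frac{65495}{8}$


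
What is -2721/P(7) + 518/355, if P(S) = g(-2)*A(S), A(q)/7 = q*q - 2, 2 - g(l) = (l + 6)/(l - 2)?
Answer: -151563/116795 ≈ -1.2977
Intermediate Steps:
g(l) = 2 - (6 + l)/(-2 + l) (g(l) = 2 - (l + 6)/(l - 2) = 2 - (6 + l)/(-2 + l))
A(q) = -14 + 7*q² (A(q) = 7*(q*q - 2) = 7*(q² - 2) = 7*(-2 + q²) = -14 + 7*q²)
P(S) = -42 + 21*S² (P(S) = ((-10 - 2)/(-2 - 2))*(-14 + 7*S²) = (-12/(-4))*(-14 + 7*S²) = (-¼*(-12))*(-14 + 7*S²) = 3*(-14 + 7*S²) = -42 + 21*S²)
-2721/P(7) + 518/355 = -2721/(-42 + 21*7²) + 518/355 = -2721/(-42 + 21*49) + 518*(1/355) = -2721/(-42 + 1029) + 518/355 = -2721/987 + 518/355 = -2721*1/987 + 518/355 = -907/329 + 518/355 = -151563/116795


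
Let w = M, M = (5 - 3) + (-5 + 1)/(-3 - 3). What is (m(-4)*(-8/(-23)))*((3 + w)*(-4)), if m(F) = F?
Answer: 2176/69 ≈ 31.536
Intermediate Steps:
M = 8/3 (M = 2 - 4/(-6) = 2 - 4*(-1/6) = 2 + 2/3 = 8/3 ≈ 2.6667)
w = 8/3 ≈ 2.6667
(m(-4)*(-8/(-23)))*((3 + w)*(-4)) = (-(-32)/(-23))*((3 + 8/3)*(-4)) = (-(-32)*(-1)/23)*((17/3)*(-4)) = -4*8/23*(-68/3) = -32/23*(-68/3) = 2176/69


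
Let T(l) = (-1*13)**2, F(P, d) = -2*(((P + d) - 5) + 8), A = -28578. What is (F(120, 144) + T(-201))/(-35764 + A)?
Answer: 365/64342 ≈ 0.0056728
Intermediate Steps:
F(P, d) = -6 - 2*P - 2*d (F(P, d) = -2*((-5 + P + d) + 8) = -2*(3 + P + d) = -6 - 2*P - 2*d)
T(l) = 169 (T(l) = (-13)**2 = 169)
(F(120, 144) + T(-201))/(-35764 + A) = ((-6 - 2*120 - 2*144) + 169)/(-35764 - 28578) = ((-6 - 240 - 288) + 169)/(-64342) = (-534 + 169)*(-1/64342) = -365*(-1/64342) = 365/64342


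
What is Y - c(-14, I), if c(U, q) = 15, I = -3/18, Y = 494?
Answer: 479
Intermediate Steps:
I = -⅙ (I = -3*1/18 = -⅙ ≈ -0.16667)
Y - c(-14, I) = 494 - 1*15 = 494 - 15 = 479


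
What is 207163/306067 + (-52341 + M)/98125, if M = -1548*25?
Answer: -7536776372/30032824375 ≈ -0.25095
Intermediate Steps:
M = -38700
207163/306067 + (-52341 + M)/98125 = 207163/306067 + (-52341 - 38700)/98125 = 207163*(1/306067) - 91041*1/98125 = 207163/306067 - 91041/98125 = -7536776372/30032824375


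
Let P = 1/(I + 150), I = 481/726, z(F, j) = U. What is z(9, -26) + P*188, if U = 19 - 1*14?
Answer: 683393/109381 ≈ 6.2478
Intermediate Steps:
U = 5 (U = 19 - 14 = 5)
z(F, j) = 5
I = 481/726 (I = 481*(1/726) = 481/726 ≈ 0.66253)
P = 726/109381 (P = 1/(481/726 + 150) = 1/(109381/726) = 726/109381 ≈ 0.0066373)
z(9, -26) + P*188 = 5 + (726/109381)*188 = 5 + 136488/109381 = 683393/109381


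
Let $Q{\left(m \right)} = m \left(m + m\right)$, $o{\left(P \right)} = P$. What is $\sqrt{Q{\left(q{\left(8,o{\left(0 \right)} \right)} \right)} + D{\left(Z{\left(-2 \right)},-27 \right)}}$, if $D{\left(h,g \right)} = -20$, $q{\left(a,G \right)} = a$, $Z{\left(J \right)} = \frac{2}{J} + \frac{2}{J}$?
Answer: $6 \sqrt{3} \approx 10.392$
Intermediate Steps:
$Z{\left(J \right)} = \frac{4}{J}$
$Q{\left(m \right)} = 2 m^{2}$ ($Q{\left(m \right)} = m 2 m = 2 m^{2}$)
$\sqrt{Q{\left(q{\left(8,o{\left(0 \right)} \right)} \right)} + D{\left(Z{\left(-2 \right)},-27 \right)}} = \sqrt{2 \cdot 8^{2} - 20} = \sqrt{2 \cdot 64 - 20} = \sqrt{128 - 20} = \sqrt{108} = 6 \sqrt{3}$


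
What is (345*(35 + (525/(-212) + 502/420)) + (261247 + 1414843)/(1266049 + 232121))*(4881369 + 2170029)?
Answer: 3039850610333039191/37054738 ≈ 8.2037e+10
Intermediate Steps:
(345*(35 + (525/(-212) + 502/420)) + (261247 + 1414843)/(1266049 + 232121))*(4881369 + 2170029) = (345*(35 + (525*(-1/212) + 502*(1/420))) + 1676090/1498170)*7051398 = (345*(35 + (-525/212 + 251/210)) + 1676090*(1/1498170))*7051398 = (345*(35 - 28519/22260) + 167609/149817)*7051398 = (345*(750581/22260) + 167609/149817)*7051398 = (17263363/1484 + 167609/149817)*7051398 = (2586593986327/222328428)*7051398 = 3039850610333039191/37054738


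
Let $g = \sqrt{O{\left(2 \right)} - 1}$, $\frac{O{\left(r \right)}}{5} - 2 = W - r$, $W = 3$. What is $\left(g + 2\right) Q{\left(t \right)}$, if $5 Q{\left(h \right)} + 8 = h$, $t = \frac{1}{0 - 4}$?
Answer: $- \frac{33}{10} - \frac{33 \sqrt{14}}{20} \approx -9.4737$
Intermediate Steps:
$O{\left(r \right)} = 25 - 5 r$ ($O{\left(r \right)} = 10 + 5 \left(3 - r\right) = 10 - \left(-15 + 5 r\right) = 25 - 5 r$)
$t = - \frac{1}{4}$ ($t = \frac{1}{-4} = - \frac{1}{4} \approx -0.25$)
$Q{\left(h \right)} = - \frac{8}{5} + \frac{h}{5}$
$g = \sqrt{14}$ ($g = \sqrt{\left(25 - 10\right) - 1} = \sqrt{15 - 1} = \sqrt{14} \approx 3.7417$)
$\left(g + 2\right) Q{\left(t \right)} = \left(\sqrt{14} + 2\right) \left(- \frac{8}{5} + \frac{1}{5} \left(- \frac{1}{4}\right)\right) = \left(2 + \sqrt{14}\right) \left(- \frac{8}{5} - \frac{1}{20}\right) = \left(2 + \sqrt{14}\right) \left(- \frac{33}{20}\right) = - \frac{33}{10} - \frac{33 \sqrt{14}}{20}$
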